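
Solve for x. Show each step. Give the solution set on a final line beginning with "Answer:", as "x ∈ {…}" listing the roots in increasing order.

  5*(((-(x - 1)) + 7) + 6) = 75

Step 1. [5*(((-(x - 1)) + 7) + 6) = 75] LHS = 5·(…); ÷5 both sides ⇒ div: ((-(x - 1)) + 7) + 6 = 15.
Step 2. [((-(x - 1)) + 7) + 6 = 15] 6 comes off first (subtract 6), so sub: (-(x - 1)) + 7 = 9.
Step 3. [(-(x - 1)) + 7 = 9] +7 is outermost — subtract 7 both sides ⇒ sub: -(x - 1) = 2.
Step 4. [-(x - 1) = 2] leading − — multiply by −1, so neg: x - 1 = -2.
Step 5. [x - 1 = -2] peel the -1: add 1 from each side, so sub: x = -1.

Answer: x ∈ {-1}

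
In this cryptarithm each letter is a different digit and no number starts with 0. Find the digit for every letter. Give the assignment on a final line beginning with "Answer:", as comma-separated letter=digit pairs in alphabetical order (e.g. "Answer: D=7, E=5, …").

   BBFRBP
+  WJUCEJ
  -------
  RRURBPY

Step 1. [R] R is the leading digit of a 7-digit sum of two 6-digit numbers; the final carry is exactly 1 ⇒ R=1.
Step 2. [col 1: P + J ≡ Y (mod 10)] no forcing yet in column 1 (carry-in 0); P=6 is free and consistent — try it ⇒ P=6.
Step 3. [col 1: P + J ≡ Y (mod 10)] several values work for J in column 1 (P + J ≡ Y (mod 10), carry-in 0); try J=4 ⇒ J=4.
Step 4. [col 1: P + J ≡ Y (mod 10)] in column 1 we have P+J≡Y with carry-in 0; given P=6, J=4 and digits 1,4,6 already taken and all letters distinct, that pins Y to 0 ⇒ Y=0.
Step 5. [col 2: B + E ≡ P (mod 10)] no forcing yet in column 2 (carry-in 1); B=7 is free and consistent — try it. So B=7.
Step 6. [col 2: B + E ≡ P (mod 10)] column 2 reads B+E+carry(1)=P with B=7, P=6; with digits 0,1,4,6,7 already taken and all letters distinct, the only value for E is 8, so E=8.
Step 7. [col 3: R + C ≡ B (mod 10)] in column 3 we have R+C≡B with carry-in 1; given R=1, B=7 and digits 0,1,4,6,7,8 already taken and all letters distinct, that pins C to 5, so C=5.
Step 8. [col 4: F + U ≡ R (mod 10)] no forcing yet in column 4 (carry-in 0); U=2 is free and consistent — try it, so U=2.
Step 9. [col 4: F + U ≡ R (mod 10)] in column 4 we have F+U≡R with carry-in 0; given U=2, R=1 and digits 0,1,2,4,5,6,7,8 already taken and all letters distinct, that pins F to 9, so F=9.
Step 10. [col 6: B + W ≡ R (mod 10)] in column 6 we have B+W≡R with carry-in 1; given B=7, R=1 and digits 0,1,2,4,5,6,7,8,9 already taken and all letters distinct, that pins W to 3, so W=3.

Answer: B=7, C=5, E=8, F=9, J=4, P=6, R=1, U=2, W=3, Y=0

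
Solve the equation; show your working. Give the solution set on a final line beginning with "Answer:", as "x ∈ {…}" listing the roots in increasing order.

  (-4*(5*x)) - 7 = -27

Step 1. [(-4*(5*x)) - 7 = -27] add 7: x sits inside (… - 7), so sub: -4*(5*x) = -20.
Step 2. [-4*(5*x) = -20] LHS = -4·(…); ÷-4 both sides ⇒ div: 5*x = 5.
Step 3. [5*x = 5] divide by the outer 5, so div: x = 1.

Answer: x ∈ {1}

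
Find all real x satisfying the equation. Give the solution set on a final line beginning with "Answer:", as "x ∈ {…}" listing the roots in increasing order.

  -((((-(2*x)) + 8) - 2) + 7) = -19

Step 1. [-((((-(2*x)) + 8) - 2) + 7) = -19] flip signs both sides. So neg: (((-(2*x)) + 8) - 2) + 7 = 19.
Step 2. [(((-(2*x)) + 8) - 2) + 7 = 19] the outer +7 inverts by subtracting 7, so sub: ((-(2*x)) + 8) - 2 = 12.
Step 3. [((-(2*x)) + 8) - 2 = 12] peel the -2: add 2 from each side, so sub: (-(2*x)) + 8 = 14.
Step 4. [(-(2*x)) + 8 = 14] the outer +8 inverts by subtracting 8 ⇒ sub: -(2*x) = 6.
Step 5. [-(2*x) = 6] LHS negated; negate both sides. So neg: 2*x = -6.
Step 6. [2*x = -6] LHS = 2·(…); ÷2 both sides ⇒ div: x = -3.

Answer: x ∈ {-3}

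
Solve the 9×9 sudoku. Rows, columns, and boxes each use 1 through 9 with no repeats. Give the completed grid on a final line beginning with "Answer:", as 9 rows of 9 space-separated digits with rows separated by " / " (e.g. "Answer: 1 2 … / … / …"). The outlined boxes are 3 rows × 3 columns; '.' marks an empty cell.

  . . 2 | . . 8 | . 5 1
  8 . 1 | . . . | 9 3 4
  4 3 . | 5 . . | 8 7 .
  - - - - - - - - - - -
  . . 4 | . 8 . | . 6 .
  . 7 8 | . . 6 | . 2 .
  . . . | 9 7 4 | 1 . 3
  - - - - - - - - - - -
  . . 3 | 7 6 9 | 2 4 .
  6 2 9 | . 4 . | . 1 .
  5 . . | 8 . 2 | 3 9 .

Step 1. [r7c9∈{5,8}] 5 has one home in row 7: r7c9 ⇒ r7c9=5.
Step 2. [r5c5∈{1,3,5}] col 5 places 5 nowhere but r5c5 ⇒ r5c5=5.
Step 3. [r8c4∈{3}] r8c4 has the single candidate 3 ⇒ r8c4=3.
Step 4. [r7c1∈{1}] r7c1 is down to just 1, so r7c1=1.
Step 5. [r4c2∈{1,5,9}] r4c2 is the only open cell in col 2 admitting 1 ⇒ r4c2=1.
Step 6. [r3c3∈{6}] r3c3 has the single candidate 6. So r3c3=6.
Step 7. [r8c7∈{7}] nothing but 7 survives at r8c7 ⇒ r8c7=7.
Step 8. [r3c5∈{1,2,9}] 9 has one home in row 3: r3c5. So r3c5=9.
Step 9. [r5c9∈{9}] r5c9 is down to just 9. So r5c9=9.
Step 10. [r4c1∈{2,3,9}] 9 has one home in row 4: r4c1. So r4c1=9.
Step 11. [r2c4∈{2,6}] across row 2, 6 lands solely at r2c4 ⇒ r2c4=6.
Step 12. [r2c2∈{5}] r2c2's peers cover all but 5 ⇒ r2c2=5.
Step 13. [r1c4∈{4}] r1c4 has the single candidate 4, so r1c4=4.
Step 14. [r4c4∈{2}] nothing but 2 survives at r4c4, so r4c4=2.
Step 15. [r1c7∈{6}] nothing but 6 survives at r1c7, so r1c7=6.
Step 16. [r1c2∈{9}] r1c2's peers cover all but 9 ⇒ r1c2=9.
Step 17. [r6c2∈{6}] r6c2's peers cover all but 6 ⇒ r6c2=6.
Step 18. [r4c6∈{3}] r4c6's peers cover all but 3, so r4c6=3.
Step 19. [r7c2∈{8}] only 8 remains possible at r7c2. So r7c2=8.
Step 20. [r9c9∈{6}] only 6 remains possible at r9c9, so r9c9=6.
Step 21. [r9c2∈{4}] only 4 remains possible at r9c2. So r9c2=4.
Step 22. [r5c4∈{1}] r5c4's peers cover all but 1 ⇒ r5c4=1.
Step 23. [r6c3∈{5}] r6c3 is down to just 5. So r6c3=5.
Step 24. [r9c3∈{7}] only 7 remains possible at r9c3, so r9c3=7.
Step 25. [r9c5∈{1}] r9c5's peers cover all but 1. So r9c5=1.
Step 26. [r6c1∈{2}] r6c1 has the single candidate 2 ⇒ r6c1=2.
Step 27. [r1c5∈{3}] nothing but 3 survives at r1c5, so r1c5=3.
Step 28. [r1c1∈{7}] r1c1 is down to just 7. So r1c1=7.
Step 29. [r6c8∈{8}] r6c8's peers cover all but 8. So r6c8=8.
Step 30. [r8c9∈{8}] r8c9 is down to just 8 ⇒ r8c9=8.
Step 31. [r3c6∈{1}] only 1 remains possible at r3c6 ⇒ r3c6=1.
Step 32. [r2c6∈{7}] only 7 remains possible at r2c6 ⇒ r2c6=7.
Step 33. [r5c1∈{3}] r5c1 has the single candidate 3. So r5c1=3.
Step 34. [r4c7∈{5}] r4c7's peers cover all but 5. So r4c7=5.
Step 35. [r2c5∈{2}] r2c5 is down to just 2 ⇒ r2c5=2.
Step 36. [r5c7∈{4}] r5c7's peers cover all but 4, so r5c7=4.
Step 37. [r4c9∈{7}] r4c9 is down to just 7, so r4c9=7.
Step 38. [r3c9∈{2}] nothing but 2 survives at r3c9, so r3c9=2.
Step 39. [r8c6∈{5}] nothing but 5 survives at r8c6, so r8c6=5.

Answer: 7 9 2 4 3 8 6 5 1 / 8 5 1 6 2 7 9 3 4 / 4 3 6 5 9 1 8 7 2 / 9 1 4 2 8 3 5 6 7 / 3 7 8 1 5 6 4 2 9 / 2 6 5 9 7 4 1 8 3 / 1 8 3 7 6 9 2 4 5 / 6 2 9 3 4 5 7 1 8 / 5 4 7 8 1 2 3 9 6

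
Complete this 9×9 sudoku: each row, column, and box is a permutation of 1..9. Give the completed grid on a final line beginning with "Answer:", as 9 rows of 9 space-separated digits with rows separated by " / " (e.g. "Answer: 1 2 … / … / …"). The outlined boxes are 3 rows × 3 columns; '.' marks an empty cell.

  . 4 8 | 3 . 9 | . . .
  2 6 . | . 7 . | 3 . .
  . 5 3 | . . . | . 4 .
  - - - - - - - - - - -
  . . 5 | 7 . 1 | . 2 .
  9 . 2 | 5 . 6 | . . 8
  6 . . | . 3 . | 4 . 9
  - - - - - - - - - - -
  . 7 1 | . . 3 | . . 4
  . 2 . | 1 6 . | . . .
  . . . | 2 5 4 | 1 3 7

Step 1. [r3c7∈{2,6,7,8,9}] row 3 places 9 nowhere but r3c7, so r3c7=9.
Step 2. [r8c9∈{5}] r8c9 has the single candidate 5 ⇒ r8c9=5.
Step 3. [r2c8∈{1,5,8}] in box 3, 8 fits only at r2c8 ⇒ r2c8=8.
Step 4. [r6c4∈{8}] only 8 remains possible at r6c4, so r6c4=8.
Step 5. [r1c7∈{2,5,6,7}] in col 7, 5 fits only at r1c7. So r1c7=5.
Step 6. [r1c8∈{1,6,7}] 7 has one home in box 3: r1c8, so r1c8=7.
Step 7. [r9c1∈{8}] r9c1's peers cover all but 8, so r9c1=8.
Step 8. [r1c9∈{1,2,6}] 6 has one home in row 1: r1c9. So r1c9=6.
Step 9. [r1c5∈{1,2}] row 1 places 2 nowhere but r1c5. So r1c5=2.
Step 10. [r5c2∈{1,3}] 3 has one home in row 5: r5c2. So r5c2=3.
Step 11. [r3c5∈{1,8}] r3c5 is the only open cell in col 5 admitting 1 ⇒ r3c5=1.
Step 12. [r7c5∈{8,9}] in col 5, 8 fits only at r7c5, so r7c5=8.
Step 13. [r9c2∈{9}] r9c2's peers cover all but 9 ⇒ r9c2=9.
Step 14. [r4c1∈{4}] r4c1 has the single candidate 4. So r4c1=4.
Step 15. [r7c8∈{6,9}] 6 has one home in col 8: r7c8 ⇒ r7c8=6.
Step 16. [r5c8∈{1}] r5c8 has the single candidate 1. So r5c8=1.
Step 17. [r8c3∈{4}] only 4 remains possible at r8c3. So r8c3=4.
Step 18. [r6c6∈{2}] r6c6 has the single candidate 2, so r6c6=2.
Step 19. [r3c9∈{2}] r3c9 has the single candidate 2 ⇒ r3c9=2.
Step 20. [r2c9∈{1}] only 1 remains possible at r2c9, so r2c9=1.
Step 21. [r1c1∈{1}] r1c1 is down to just 1. So r1c1=1.
Step 22. [r3c1∈{7}] r3c1 has the single candidate 7. So r3c1=7.
Step 23. [r4c7∈{6}] r4c7's peers cover all but 6, so r4c7=6.
Step 24. [r8c6∈{7}] nothing but 7 survives at r8c6. So r8c6=7.
Step 25. [r7c7∈{2}] r7c7's peers cover all but 2. So r7c7=2.
Step 26. [r2c6∈{5}] r2c6 is down to just 5, so r2c6=5.
Step 27. [r7c4∈{9}] r7c4 has the single candidate 9 ⇒ r7c4=9.
Step 28. [r2c4∈{4}] nothing but 4 survives at r2c4 ⇒ r2c4=4.
Step 29. [r7c1∈{5}] r7c1 is down to just 5. So r7c1=5.
Step 30. [r5c5∈{4}] only 4 remains possible at r5c5 ⇒ r5c5=4.
Step 31. [r8c1∈{3}] r8c1 has the single candidate 3, so r8c1=3.
Step 32. [r3c6∈{8}] r3c6 is down to just 8 ⇒ r3c6=8.
Step 33. [r4c5∈{9}] r4c5's peers cover all but 9 ⇒ r4c5=9.
Step 34. [r6c2∈{1}] r6c2's peers cover all but 1 ⇒ r6c2=1.
Step 35. [r2c3∈{9}] nothing but 9 survives at r2c3 ⇒ r2c3=9.
Step 36. [r4c2∈{8}] nothing but 8 survives at r4c2. So r4c2=8.
Step 37. [r3c4∈{6}] nothing but 6 survives at r3c4. So r3c4=6.
Step 38. [r5c7∈{7}] r5c7 has the single candidate 7. So r5c7=7.
Step 39. [r6c8∈{5}] r6c8's peers cover all but 5, so r6c8=5.
Step 40. [r8c8∈{9}] r8c8 is down to just 9. So r8c8=9.
Step 41. [r9c3∈{6}] r9c3's peers cover all but 6, so r9c3=6.
Step 42. [r4c9∈{3}] only 3 remains possible at r4c9, so r4c9=3.
Step 43. [r6c3∈{7}] only 7 remains possible at r6c3 ⇒ r6c3=7.
Step 44. [r8c7∈{8}] only 8 remains possible at r8c7. So r8c7=8.

Answer: 1 4 8 3 2 9 5 7 6 / 2 6 9 4 7 5 3 8 1 / 7 5 3 6 1 8 9 4 2 / 4 8 5 7 9 1 6 2 3 / 9 3 2 5 4 6 7 1 8 / 6 1 7 8 3 2 4 5 9 / 5 7 1 9 8 3 2 6 4 / 3 2 4 1 6 7 8 9 5 / 8 9 6 2 5 4 1 3 7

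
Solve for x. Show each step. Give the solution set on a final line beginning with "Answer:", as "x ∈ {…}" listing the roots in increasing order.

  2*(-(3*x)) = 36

Step 1. [2*(-(3*x)) = 36] 2·(inner) — divide through by 2 ⇒ div: -(3*x) = 18.
Step 2. [-(3*x) = 18] LHS negated; negate both sides, so neg: 3*x = -18.
Step 3. [3*x = -18] 3·(inner) — divide through by 3 ⇒ div: x = -6.

Answer: x ∈ {-6}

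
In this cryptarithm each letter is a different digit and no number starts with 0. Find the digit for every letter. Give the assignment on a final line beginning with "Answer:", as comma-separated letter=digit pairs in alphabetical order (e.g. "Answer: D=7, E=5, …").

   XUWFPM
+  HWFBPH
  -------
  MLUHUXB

Step 1. [col 1: M + H ≡ B (mod 10)] no forcing yet in column 1 (carry-in 0); B=7 is free and consistent — try it, so B=7.
Step 2. [col 1: M + H ≡ B (mod 10)] column 1 (M + H ≡ B (mod 10), carry-in 0) doesn't pin H yet; pick H=6 and continue, so H=6.
Step 3. [col 1: M + H ≡ B (mod 10)] from column 1 (H=6, B=7, carry-in 0, digits 6,7 already taken and all letters distinct): M must equal 1, so M=1.
Step 4. [col 2: P + P ≡ X (mod 10)] X=8 is one option consistent with column 2 (P + P ≡ X (mod 10), carry-in 0) — take it ⇒ X=8.
Step 5. [col 2: P + P ≡ X (mod 10)] column 2 (P + P ≡ X (mod 10), carry-in 0) doesn't pin P yet; pick P=9 and continue. So P=9.
Step 6. [col 3: F + B ≡ U (mod 10)] F=5 is one option consistent with column 3 (F + B ≡ U (mod 10), carry-in 1) — take it, so F=5.
Step 7. [col 3: F + B ≡ U (mod 10)] from column 3 (F=5, B=7, carry-in 1, digits 1,5,6,7,8,9 already taken and all letters distinct): U must equal 3 ⇒ U=3.
Step 8. [col 4: W + F ≡ H (mod 10)] column 4 reads W+F+carry(1)=H with F=5, H=6; with digits 1,3,5,6,7,8,9 already taken and all letters distinct, the only value for W is 0, so W=0.
Step 9. [col 6: X + H ≡ L (mod 10)] from column 6 (X=8, H=6, carry-in 0, digits 0,1,3,5,6,7,8,9 already taken and all letters distinct): L must equal 4, so L=4.

Answer: B=7, F=5, H=6, L=4, M=1, P=9, U=3, W=0, X=8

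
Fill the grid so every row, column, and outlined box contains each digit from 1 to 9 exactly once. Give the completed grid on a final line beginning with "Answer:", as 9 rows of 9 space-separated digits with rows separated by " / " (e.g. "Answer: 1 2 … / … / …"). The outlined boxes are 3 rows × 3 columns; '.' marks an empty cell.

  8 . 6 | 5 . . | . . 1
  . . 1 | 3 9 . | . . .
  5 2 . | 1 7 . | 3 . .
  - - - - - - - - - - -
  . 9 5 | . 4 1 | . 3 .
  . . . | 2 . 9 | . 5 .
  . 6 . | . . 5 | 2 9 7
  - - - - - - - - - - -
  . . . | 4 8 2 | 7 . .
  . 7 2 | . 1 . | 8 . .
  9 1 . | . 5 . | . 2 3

Step 1. [r2c2∈{4}] r2c2 is down to just 4. So r2c2=4.
Step 2. [r4c7∈{6}] r4c7's peers cover all but 6, so r4c7=6.
Step 3. [r5c3∈{3,4,7,8}] col 3 places 7 nowhere but r5c3. So r5c3=7.
Step 4. [r8c9∈{4,5,6,9}] 5 has one home in row 8: r8c9. So r8c9=5.
Step 5. [r4c9∈{8}] r4c9 is down to just 8, so r4c9=8.
Step 6. [r9c7∈{4}] r9c7 has the single candidate 4. So r9c7=4.
Step 7. [r8c8∈{6}] r8c8 is down to just 6. So r8c8=6.
Step 8. [r6c3∈{3,4,8}] r6c3 is the only open cell in col 3 admitting 4. So r6c3=4.
Step 9. [r7c3∈{3}] r7c3 has the single candidate 3. So r7c3=3.
Step 10. [r9c6∈{6,7}] across col 6, 7 lands solely at r9c6. So r9c6=7.
Step 11. [r1c6∈{4}] nothing but 4 survives at r1c6, so r1c6=4.
Step 12. [r3c8∈{4,8}] 4 has one home in col 8: r3c8. So r3c8=4.
Step 13. [r6c5∈{3}] r6c5 is down to just 3 ⇒ r6c5=3.
Step 14. [r5c1∈{1,3}] col 1 places 3 nowhere but r5c1. So r5c1=3.
Step 15. [r3c6∈{6,8}] row 3 places 8 nowhere but r3c6, so r3c6=8.
Step 16. [r3c9∈{6,9}] r3c9 is the only open cell in row 3 admitting 6 ⇒ r3c9=6.
Step 17. [r2c1∈{7}] r2c1's peers cover all but 7, so r2c1=7.
Step 18. [r5c5∈{6}] r5c5 is down to just 6 ⇒ r5c5=6.
Step 19. [r7c8∈{1}] only 1 remains possible at r7c8. So r7c8=1.
Step 20. [r2c9∈{2}] r2c9 is down to just 2, so r2c9=2.
Step 21. [r9c3∈{8}] r9c3's peers cover all but 8. So r9c3=8.
Step 22. [r6c4∈{8}] r6c4 has the single candidate 8, so r6c4=8.
Step 23. [r4c1∈{2}] nothing but 2 survives at r4c1, so r4c1=2.
Step 24. [r8c1∈{4}] r8c1 is down to just 4, so r8c1=4.
Step 25. [r1c2∈{3}] r1c2 is down to just 3 ⇒ r1c2=3.
Step 26. [r7c9∈{9}] r7c9's peers cover all but 9 ⇒ r7c9=9.
Step 27. [r2c7∈{5}] r2c7 has the single candidate 5, so r2c7=5.
Step 28. [r7c1∈{6}] nothing but 6 survives at r7c1. So r7c1=6.
Step 29. [r3c3∈{9}] only 9 remains possible at r3c3. So r3c3=9.
Step 30. [r1c8∈{7}] nothing but 7 survives at r1c8 ⇒ r1c8=7.
Step 31. [r9c4∈{6}] only 6 remains possible at r9c4. So r9c4=6.
Step 32. [r5c2∈{8}] only 8 remains possible at r5c2 ⇒ r5c2=8.
Step 33. [r5c7∈{1}] nothing but 1 survives at r5c7. So r5c7=1.
Step 34. [r4c4∈{7}] r4c4 has the single candidate 7 ⇒ r4c4=7.
Step 35. [r8c6∈{3}] nothing but 3 survives at r8c6 ⇒ r8c6=3.
Step 36. [r1c5∈{2}] r1c5's peers cover all but 2, so r1c5=2.
Step 37. [r7c2∈{5}] only 5 remains possible at r7c2, so r7c2=5.
Step 38. [r6c1∈{1}] nothing but 1 survives at r6c1, so r6c1=1.
Step 39. [r2c6∈{6}] r2c6 has the single candidate 6 ⇒ r2c6=6.
Step 40. [r1c7∈{9}] only 9 remains possible at r1c7 ⇒ r1c7=9.
Step 41. [r8c4∈{9}] r8c4's peers cover all but 9, so r8c4=9.
Step 42. [r2c8∈{8}] r2c8 has the single candidate 8. So r2c8=8.
Step 43. [r5c9∈{4}] r5c9 has the single candidate 4 ⇒ r5c9=4.

Answer: 8 3 6 5 2 4 9 7 1 / 7 4 1 3 9 6 5 8 2 / 5 2 9 1 7 8 3 4 6 / 2 9 5 7 4 1 6 3 8 / 3 8 7 2 6 9 1 5 4 / 1 6 4 8 3 5 2 9 7 / 6 5 3 4 8 2 7 1 9 / 4 7 2 9 1 3 8 6 5 / 9 1 8 6 5 7 4 2 3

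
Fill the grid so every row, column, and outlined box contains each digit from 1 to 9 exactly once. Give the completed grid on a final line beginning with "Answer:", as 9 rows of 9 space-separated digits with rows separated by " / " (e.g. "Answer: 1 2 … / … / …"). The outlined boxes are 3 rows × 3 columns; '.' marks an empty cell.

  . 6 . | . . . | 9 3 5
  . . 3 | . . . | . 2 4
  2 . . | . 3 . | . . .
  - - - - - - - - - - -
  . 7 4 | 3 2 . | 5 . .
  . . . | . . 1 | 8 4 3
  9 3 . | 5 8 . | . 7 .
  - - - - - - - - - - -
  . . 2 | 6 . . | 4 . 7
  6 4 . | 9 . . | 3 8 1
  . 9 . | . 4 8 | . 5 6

Step 1. [r3c3∈{1,5,7,8,9}] across col 3, 9 lands solely at r3c3. So r3c3=9.
Step 2. [r1c3∈{1,7,8}] r1c3 is the only open cell in col 3 admitting 8. So r1c3=8.
Step 3. [r5c4∈{7}] nothing but 7 survives at r5c4. So r5c4=7.
Step 4. [r5c1∈{5}] r5c1 has the single candidate 5, so r5c1=5.
Step 5. [r8c6∈{2,5,7}] row 8 places 2 nowhere but r8c6, so r8c6=2.
Step 6. [r9c4∈{1}] r9c4 has the single candidate 1. So r9c4=1.
Step 7. [r1c1∈{1,4,7}] 4 has one home in col 1: r1c1, so r1c1=4.
Step 8. [r2c1∈{1,7}] r2c1 is the only open cell in box 1 admitting 7, so r2c1=7.
Step 9. [r7c5∈{5}] only 5 remains possible at r7c5. So r7c5=5.
Step 10. [r3c7∈{1,6,7}] r3c7 is the only open cell in col 7 admitting 7 ⇒ r3c7=7.
Step 11. [r5c5∈{6,9}] row 5 places 9 nowhere but r5c5, so r5c5=9.
Step 12. [r2c5∈{1,6}] in col 5, 6 fits only at r2c5. So r2c5=6.
Step 13. [r6c7∈{1,2,6}] col 7 places 6 nowhere but r6c7, so r6c7=6.
Step 14. [r4c8∈{1,9}] r4c8 is the only open cell in box 6 admitting 1 ⇒ r4c8=1.
Step 15. [r7c1∈{1,3,8}] r7c1 is the only open cell in col 1 admitting 1 ⇒ r7c1=1.
Step 16. [r3c4∈{4,8}] r3c4 is the only open cell in col 4 admitting 4, so r3c4=4.
Step 17. [r8c5∈{7}] nothing but 7 survives at r8c5 ⇒ r8c5=7.
Step 18. [r3c2∈{1,5}] row 3 places 1 nowhere but r3c2, so r3c2=1.
Step 19. [r2c6∈{5,9}] row 2 places 9 nowhere but r2c6 ⇒ r2c6=9.
Step 20. [r6c9∈{2}] r6c9 is down to just 2 ⇒ r6c9=2.
Step 21. [r4c1∈{8}] nothing but 8 survives at r4c1, so r4c1=8.
Step 22. [r6c3∈{1}] nothing but 1 survives at r6c3. So r6c3=1.
Step 23. [r2c4∈{8}] r2c4 is down to just 8, so r2c4=8.
Step 24. [r3c8∈{6}] r3c8's peers cover all but 6 ⇒ r3c8=6.
Step 25. [r3c6∈{5}] r3c6's peers cover all but 5 ⇒ r3c6=5.
Step 26. [r9c1∈{3}] nothing but 3 survives at r9c1, so r9c1=3.
Step 27. [r2c7∈{1}] r2c7 is down to just 1, so r2c7=1.
Step 28. [r3c9∈{8}] r3c9's peers cover all but 8 ⇒ r3c9=8.
Step 29. [r1c5∈{1}] r1c5's peers cover all but 1, so r1c5=1.
Step 30. [r2c2∈{5}] nothing but 5 survives at r2c2. So r2c2=5.
Step 31. [r5c2∈{2}] r5c2 has the single candidate 2, so r5c2=2.
Step 32. [r6c6∈{4}] only 4 remains possible at r6c6. So r6c6=4.
Step 33. [r7c2∈{8}] nothing but 8 survives at r7c2 ⇒ r7c2=8.
Step 34. [r9c3∈{7}] nothing but 7 survives at r9c3. So r9c3=7.
Step 35. [r1c6∈{7}] nothing but 7 survives at r1c6 ⇒ r1c6=7.
Step 36. [r9c7∈{2}] r9c7 has the single candidate 2. So r9c7=2.
Step 37. [r1c4∈{2}] r1c4 has the single candidate 2. So r1c4=2.
Step 38. [r4c9∈{9}] nothing but 9 survives at r4c9, so r4c9=9.
Step 39. [r4c6∈{6}] r4c6 is down to just 6. So r4c6=6.
Step 40. [r8c3∈{5}] r8c3 is down to just 5 ⇒ r8c3=5.
Step 41. [r7c6∈{3}] r7c6 is down to just 3 ⇒ r7c6=3.
Step 42. [r7c8∈{9}] r7c8 is down to just 9, so r7c8=9.
Step 43. [r5c3∈{6}] r5c3's peers cover all but 6 ⇒ r5c3=6.

Answer: 4 6 8 2 1 7 9 3 5 / 7 5 3 8 6 9 1 2 4 / 2 1 9 4 3 5 7 6 8 / 8 7 4 3 2 6 5 1 9 / 5 2 6 7 9 1 8 4 3 / 9 3 1 5 8 4 6 7 2 / 1 8 2 6 5 3 4 9 7 / 6 4 5 9 7 2 3 8 1 / 3 9 7 1 4 8 2 5 6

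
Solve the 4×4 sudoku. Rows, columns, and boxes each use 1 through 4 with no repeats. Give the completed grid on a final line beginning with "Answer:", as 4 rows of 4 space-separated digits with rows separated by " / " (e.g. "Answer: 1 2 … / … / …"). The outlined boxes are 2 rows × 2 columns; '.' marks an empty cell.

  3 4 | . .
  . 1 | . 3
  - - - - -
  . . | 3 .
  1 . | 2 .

Step 1. [r3c4∈{1,4}] 1 has one home in row 3: r3c4. So r3c4=1.
Step 2. [r3c1∈{2,4}] in row 3, 4 fits only at r3c1 ⇒ r3c1=4.
Step 3. [r2c1∈{2}] nothing but 2 survives at r2c1. So r2c1=2.
Step 4. [r4c4∈{4}] r4c4 is down to just 4. So r4c4=4.
Step 5. [r4c2∈{3}] only 3 remains possible at r4c2. So r4c2=3.
Step 6. [r2c3∈{4}] r2c3's peers cover all but 4, so r2c3=4.
Step 7. [r1c4∈{2}] only 2 remains possible at r1c4 ⇒ r1c4=2.
Step 8. [r3c2∈{2}] r3c2 has the single candidate 2. So r3c2=2.
Step 9. [r1c3∈{1}] r1c3 has the single candidate 1 ⇒ r1c3=1.

Answer: 3 4 1 2 / 2 1 4 3 / 4 2 3 1 / 1 3 2 4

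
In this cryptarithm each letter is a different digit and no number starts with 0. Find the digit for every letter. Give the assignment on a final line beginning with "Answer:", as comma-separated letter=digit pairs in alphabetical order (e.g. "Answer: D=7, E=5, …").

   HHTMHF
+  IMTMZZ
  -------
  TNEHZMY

Step 1. [T] the sum has 7 digits but both addends have 6; that extra leading digit T is the final carry, namely 1 ⇒ T=1.
Step 2. [col 1: F + Z ≡ Y (mod 10)] column 1 (F + Z ≡ Y (mod 10), carry-in 0) doesn't pin Y yet; pick Y=9 and continue ⇒ Y=9.
Step 3. [col 1: F + Z ≡ Y (mod 10)] several values work for F in column 1 (F + Z ≡ Y (mod 10), carry-in 0); try F=5 ⇒ F=5.
Step 4. [col 1: F + Z ≡ Y (mod 10)] column 1 reads F+Z+carry(0)=Y with F=5, Y=9; with digits 1,5,9 already taken and all letters distinct, the only value for Z is 4 ⇒ Z=4.
Step 5. [col 2: H + Z ≡ M (mod 10)] no forcing yet in column 2 (carry-in 0); H=3 is free and consistent — try it. So H=3.
Step 6. [col 2: H + Z ≡ M (mod 10)] column 2 reads H+Z+carry(0)=M with H=3, Z=4; with digits 1,3,4,5,9 already taken and all letters distinct, the only value for M is 7 ⇒ M=7.
Step 7. [col 5: H + M ≡ E (mod 10)] column 5: given H=3, M=7, carry-in 0, and digits 1,3,4,5,7,9 already taken and all letters distinct, H+M≡E (mod 10) forces E=0. So E=0.
Step 8. [col 6: H + I ≡ N (mod 10)] column 6 (H + I ≡ N (mod 10), carry-in 1) doesn't pin I yet; pick I=8 and continue ⇒ I=8.
Step 9. [col 6: H + I ≡ N (mod 10)] column 6: given H=3, I=8, carry-in 1, and digits 0,1,3,4,5,7,8,9 already taken and all letters distinct, H+I≡N (mod 10) forces N=2. So N=2.

Answer: E=0, F=5, H=3, I=8, M=7, N=2, T=1, Y=9, Z=4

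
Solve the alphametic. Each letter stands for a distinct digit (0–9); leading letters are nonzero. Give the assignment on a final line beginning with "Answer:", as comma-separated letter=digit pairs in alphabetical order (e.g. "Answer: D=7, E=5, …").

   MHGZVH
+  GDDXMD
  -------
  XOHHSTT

Step 1. [col 1: H + D ≡ T (mod 10)] H=7 is one option consistent with column 1 (H + D ≡ T (mod 10), carry-in 0) — take it ⇒ H=7.
Step 2. [col 1: H + D ≡ T (mod 10)] no forcing yet in column 1 (carry-in 0); D=9 is free and consistent — try it, so D=9.
Step 3. [X] X is the leading digit of a 7-digit sum of two 6-digit numbers; the final carry is exactly 1 ⇒ X=1.
Step 4. [col 1: H + D ≡ T (mod 10)] column 1 reads H+D+carry(0)=T with H=7, D=9; with digits 1,7,9 already taken and all letters distinct, the only value for T is 6. So T=6.
Step 5. [col 2: V + M ≡ T (mod 10)] column 2 (V + M ≡ T (mod 10), carry-in 1) doesn't pin V yet; pick V=0 and continue, so V=0.
Step 6. [col 2: V + M ≡ T (mod 10)] column 2: given V=0, T=6, carry-in 1, and digits 0,1,6,7,9 already taken and all letters distinct, V+M≡T (mod 10) forces M=5, so M=5.
Step 7. [col 3: Z + X ≡ S (mod 10)] several values work for S in column 3 (Z + X ≡ S (mod 10), carry-in 0); try S=3. So S=3.
Step 8. [col 3: Z + X ≡ S (mod 10)] column 3: given X=1, S=3, carry-in 0, and digits 0,1,3,5,6,7,9 already taken and all letters distinct, Z+X≡S (mod 10) forces Z=2. So Z=2.
Step 9. [col 4: G + D ≡ H (mod 10)] in column 4 we have G+D≡H with carry-in 0; given D=9, H=7 and digits 0,1,2,3,5,6,7,9 already taken and all letters distinct, that pins G to 8. So G=8.
Step 10. [col 6: M + G ≡ O (mod 10)] column 6: given M=5, G=8, carry-in 1, and digits 0,1,2,3,5,6,7,8,9 already taken and all letters distinct, M+G≡O (mod 10) forces O=4. So O=4.

Answer: D=9, G=8, H=7, M=5, O=4, S=3, T=6, V=0, X=1, Z=2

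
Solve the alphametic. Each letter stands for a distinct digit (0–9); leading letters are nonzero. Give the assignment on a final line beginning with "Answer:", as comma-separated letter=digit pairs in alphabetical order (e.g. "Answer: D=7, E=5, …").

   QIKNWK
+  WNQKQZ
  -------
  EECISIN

Step 1. [col 1: K + Z ≡ N (mod 10)] no forcing yet in column 1 (carry-in 0); Z=8 is free and consistent — try it, so Z=8.
Step 2. [col 1: K + Z ≡ N (mod 10)] N=3 is one option consistent with column 1 (K + Z ≡ N (mod 10), carry-in 0) — take it. So N=3.
Step 3. [E] E is the leading digit of a 7-digit sum of two 6-digit numbers; the final carry is exactly 1 ⇒ E=1.
Step 4. [col 1: K + Z ≡ N (mod 10)] from column 1 (Z=8, N=3, carry-in 0, digits 1,3,8 already taken and all letters distinct): K must equal 5, so K=5.
Step 5. [col 2: W + Q ≡ I (mod 10)] W=4 is one option consistent with column 2 (W + Q ≡ I (mod 10), carry-in 1) — take it. So W=4.
Step 6. [col 2: W + Q ≡ I (mod 10)] column 2 (W + Q ≡ I (mod 10), carry-in 1) doesn't pin I yet; pick I=2 and continue. So I=2.
Step 7. [col 2: W + Q ≡ I (mod 10)] in column 2 we have W+Q≡I with carry-in 1; given W=4, I=2 and digits 1,2,3,4,5,8 already taken and all letters distinct, that pins Q to 7 ⇒ Q=7.
Step 8. [col 3: N + K ≡ S (mod 10)] from column 3 (N=3, K=5, carry-in 1, digits 1,2,3,4,5,7,8 already taken and all letters distinct): S must equal 9 ⇒ S=9.
Step 9. [col 5: I + N ≡ C (mod 10)] column 5 reads I+N+carry(1)=C with I=2, N=3; with digits 1,2,3,4,5,7,8,9 already taken and all letters distinct, the only value for C is 6, so C=6.

Answer: C=6, E=1, I=2, K=5, N=3, Q=7, S=9, W=4, Z=8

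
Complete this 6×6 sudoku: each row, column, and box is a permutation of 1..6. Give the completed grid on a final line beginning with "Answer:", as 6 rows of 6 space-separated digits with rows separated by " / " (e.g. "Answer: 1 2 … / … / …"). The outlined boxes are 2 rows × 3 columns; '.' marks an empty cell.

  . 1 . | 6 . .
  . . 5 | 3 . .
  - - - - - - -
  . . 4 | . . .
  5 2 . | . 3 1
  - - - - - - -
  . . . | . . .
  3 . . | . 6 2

Step 1. [r2c6∈{4}] nothing but 4 survives at r2c6, so r2c6=4.
Step 2. [r5c5∈{1,4,5}] in col 5, 4 fits only at r5c5, so r5c5=4.
Step 3. [r1c6∈{5}] nothing but 5 survives at r1c6. So r1c6=5.
Step 4. [r1c5∈{2}] nothing but 2 survives at r1c5 ⇒ r1c5=2.
Step 5. [r6c3∈{1}] r6c3 is down to just 1 ⇒ r6c3=1.
Step 6. [r4c3∈{6}] r4c3 is down to just 6 ⇒ r4c3=6.
Step 7. [r6c4∈{5}] r6c4 has the single candidate 5 ⇒ r6c4=5.
Step 8. [r2c2∈{6}] r2c2 is down to just 6. So r2c2=6.
Step 9. [r5c3∈{2}] r5c3 is down to just 2 ⇒ r5c3=2.
Step 10. [r3c2∈{3}] nothing but 3 survives at r3c2 ⇒ r3c2=3.
Step 11. [r2c5∈{1}] only 1 remains possible at r2c5 ⇒ r2c5=1.
Step 12. [r1c1∈{4}] only 4 remains possible at r1c1, so r1c1=4.
Step 13. [r6c2∈{4}] nothing but 4 survives at r6c2, so r6c2=4.
Step 14. [r5c6∈{3}] r5c6 is down to just 3. So r5c6=3.
Step 15. [r5c2∈{5}] r5c2 is down to just 5, so r5c2=5.
Step 16. [r3c5∈{5}] r3c5 is down to just 5. So r3c5=5.
Step 17. [r2c1∈{2}] only 2 remains possible at r2c1 ⇒ r2c1=2.
Step 18. [r5c1∈{6}] r5c1 is down to just 6 ⇒ r5c1=6.
Step 19. [r5c4∈{1}] r5c4 is down to just 1, so r5c4=1.
Step 20. [r3c1∈{1}] r3c1's peers cover all but 1, so r3c1=1.
Step 21. [r3c4∈{2}] only 2 remains possible at r3c4 ⇒ r3c4=2.
Step 22. [r3c6∈{6}] only 6 remains possible at r3c6. So r3c6=6.
Step 23. [r1c3∈{3}] r1c3 is down to just 3. So r1c3=3.
Step 24. [r4c4∈{4}] r4c4 has the single candidate 4. So r4c4=4.

Answer: 4 1 3 6 2 5 / 2 6 5 3 1 4 / 1 3 4 2 5 6 / 5 2 6 4 3 1 / 6 5 2 1 4 3 / 3 4 1 5 6 2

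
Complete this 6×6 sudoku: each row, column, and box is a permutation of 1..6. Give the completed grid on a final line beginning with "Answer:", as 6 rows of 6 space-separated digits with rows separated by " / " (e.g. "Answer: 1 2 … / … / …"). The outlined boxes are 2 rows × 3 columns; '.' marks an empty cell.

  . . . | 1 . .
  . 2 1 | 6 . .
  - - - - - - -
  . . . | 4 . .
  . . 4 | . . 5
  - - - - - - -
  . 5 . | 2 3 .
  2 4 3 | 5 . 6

Step 1. [r4c5∈{1,2,6}] in row 4, 2 fits only at r4c5, so r4c5=2.
Step 2. [r5c1∈{1,6}] r5c1 is the only open cell in box 5 admitting 1, so r5c1=1.
Step 3. [r3c5∈{1,6}] 6 has one home in col 5: r3c5, so r3c5=6.
Step 4. [r4c4∈{3}] r4c4 has the single candidate 3. So r4c4=3.
Step 5. [r5c6∈{4}] r5c6 has the single candidate 4. So r5c6=4.
Step 6. [r2c6∈{3}] r2c6's peers cover all but 3. So r2c6=3.
Step 7. [r4c1∈{6}] only 6 remains possible at r4c1, so r4c1=6.
Step 8. [r1c2∈{3,6}] col 2 places 6 nowhere but r1c2. So r1c2=6.
Step 9. [r1c3∈{5}] r1c3's peers cover all but 5 ⇒ r1c3=5.
Step 10. [r1c5∈{4}] r1c5's peers cover all but 4. So r1c5=4.
Step 11. [r3c2∈{1,3}] in col 2, 3 fits only at r3c2, so r3c2=3.
Step 12. [r2c1∈{4}] only 4 remains possible at r2c1, so r2c1=4.
Step 13. [r3c1∈{5}] nothing but 5 survives at r3c1, so r3c1=5.
Step 14. [r3c6∈{1}] nothing but 1 survives at r3c6 ⇒ r3c6=1.
Step 15. [r6c5∈{1}] r6c5's peers cover all but 1. So r6c5=1.
Step 16. [r1c6∈{2}] nothing but 2 survives at r1c6. So r1c6=2.
Step 17. [r1c1∈{3}] r1c1's peers cover all but 3, so r1c1=3.
Step 18. [r3c3∈{2}] nothing but 2 survives at r3c3 ⇒ r3c3=2.
Step 19. [r4c2∈{1}] r4c2's peers cover all but 1. So r4c2=1.
Step 20. [r5c3∈{6}] nothing but 6 survives at r5c3, so r5c3=6.
Step 21. [r2c5∈{5}] r2c5 has the single candidate 5, so r2c5=5.

Answer: 3 6 5 1 4 2 / 4 2 1 6 5 3 / 5 3 2 4 6 1 / 6 1 4 3 2 5 / 1 5 6 2 3 4 / 2 4 3 5 1 6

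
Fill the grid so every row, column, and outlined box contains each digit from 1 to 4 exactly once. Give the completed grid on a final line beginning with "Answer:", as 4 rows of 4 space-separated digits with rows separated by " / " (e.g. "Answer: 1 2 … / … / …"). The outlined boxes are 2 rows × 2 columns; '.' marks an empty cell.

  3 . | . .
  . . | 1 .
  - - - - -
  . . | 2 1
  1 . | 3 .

Step 1. [r2c1∈{2,4}] across col 1, 2 lands solely at r2c1. So r2c1=2.
Step 2. [r2c2∈{4}] r2c2 has the single candidate 4, so r2c2=4.
Step 3. [r4c4∈{4}] r4c4 has the single candidate 4 ⇒ r4c4=4.
Step 4. [r4c2∈{2}] r4c2's peers cover all but 2. So r4c2=2.
Step 5. [r1c4∈{2}] r1c4's peers cover all but 2, so r1c4=2.
Step 6. [r3c1∈{4}] r3c1's peers cover all but 4 ⇒ r3c1=4.
Step 7. [r2c4∈{3}] r2c4 is down to just 3 ⇒ r2c4=3.
Step 8. [r1c2∈{1}] r1c2 is down to just 1. So r1c2=1.
Step 9. [r1c3∈{4}] nothing but 4 survives at r1c3 ⇒ r1c3=4.
Step 10. [r3c2∈{3}] r3c2's peers cover all but 3, so r3c2=3.

Answer: 3 1 4 2 / 2 4 1 3 / 4 3 2 1 / 1 2 3 4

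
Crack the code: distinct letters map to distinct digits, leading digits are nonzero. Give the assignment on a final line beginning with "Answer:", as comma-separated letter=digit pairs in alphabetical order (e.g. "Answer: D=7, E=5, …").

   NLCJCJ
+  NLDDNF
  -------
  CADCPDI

Step 1. [col 1: J + F ≡ I (mod 10)] several values work for J in column 1 (J + F ≡ I (mod 10), carry-in 0); try J=3 ⇒ J=3.
Step 2. [col 1: J + F ≡ I (mod 10)] several values work for I in column 1 (J + F ≡ I (mod 10), carry-in 0); try I=2, so I=2.
Step 3. [C] adding two 6-digit numbers gives at most 6+1 digits, and here it does — C is that final carry and must be 1, so C=1.
Step 4. [col 1: J + F ≡ I (mod 10)] column 1 reads J+F+carry(0)=I with J=3, I=2; with digits 1,2,3 already taken and all letters distinct, the only value for F is 9 ⇒ F=9.
Step 5. [col 2: C + N ≡ D (mod 10)] no forcing yet in column 2 (carry-in 1); N=8 is free and consistent — try it, so N=8.
Step 6. [col 2: C + N ≡ D (mod 10)] in column 2 we have C+N≡D with carry-in 1; given C=1, N=8 and digits 1,2,3,8,9 already taken and all letters distinct, that pins D to 0 ⇒ D=0.
Step 7. [col 3: J + D ≡ P (mod 10)] column 3: given J=3, D=0, carry-in 1, and digits 0,1,2,3,8,9 already taken and all letters distinct, J+D≡P (mod 10) forces P=4. So P=4.
Step 8. [col 5: L + L ≡ D (mod 10)] column 5: given D=0, carry-in 0, and digits 0,1,2,3,4,8,9 already taken and all letters distinct, L+L≡D (mod 10) forces L=5, so L=5.
Step 9. [col 6: N + N ≡ A (mod 10)] column 6 reads N+N+carry(1)=A with N=8; with digits 0,1,2,3,4,5,8,9 already taken and all letters distinct, the only value for A is 7, so A=7.

Answer: A=7, C=1, D=0, F=9, I=2, J=3, L=5, N=8, P=4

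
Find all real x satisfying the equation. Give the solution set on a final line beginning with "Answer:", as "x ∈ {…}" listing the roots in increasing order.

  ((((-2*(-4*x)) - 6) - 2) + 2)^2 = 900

Step 1. [((((-2*(-4*x)) - 6) - 2) + 2)^2 = 900] √ both sides: 900 ≥ 0 gives two branches. So sqrt: (((-2*(-4*x)) - 6) - 2) + 2 = 30 or -30.
Step 2. [(((-2*(-4*x)) - 6) - 2) + 2 = 30 or -30] 2 comes off first (subtract 2), so sub: ((-2*(-4*x)) - 6) - 2 = 28 or -32.
Step 3. [((-2*(-4*x)) - 6) - 2 = 28 or -32] -2 is outermost — add 2 both sides. So sub: (-2*(-4*x)) - 6 = 30 or -30.
Step 4. [(-2*(-4*x)) - 6 = 30 or -30] the outer -6 inverts by adding 6. So sub: -2*(-4*x) = 36 or -24.
Step 5. [-2*(-4*x) = 36 or -24] LHS = -2·(…); ÷-2 both sides ⇒ div: -4*x = -18 or 12.
Step 6. [-4*x = -18 or 12] leading coefficient -4: divide by -4, so div: x = 9/2 or -3.

Answer: x ∈ {-3, 9/2}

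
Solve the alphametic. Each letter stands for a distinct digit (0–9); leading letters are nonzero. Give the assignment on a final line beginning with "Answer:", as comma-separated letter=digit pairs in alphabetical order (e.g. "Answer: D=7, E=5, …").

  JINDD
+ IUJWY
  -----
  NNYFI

Step 1. [col 1: D + Y ≡ I (mod 10)] no forcing yet in column 1 (carry-in 0); I=1 is free and consistent — try it ⇒ I=1.
Step 2. [col 1: D + Y ≡ I (mod 10)] Y=3 is one option consistent with column 1 (D + Y ≡ I (mod 10), carry-in 0) — take it, so Y=3.
Step 3. [col 1: D + Y ≡ I (mod 10)] column 1 reads D+Y+carry(0)=I with Y=3, I=1; with digits 1,3 already taken and all letters distinct, the only value for D is 8. So D=8.
Step 4. [col 2: D + W ≡ F (mod 10)] F=9 is one option consistent with column 2 (D + W ≡ F (mod 10), carry-in 1) — take it. So F=9.
Step 5. [col 2: D + W ≡ F (mod 10)] from column 2 (D=8, F=9, carry-in 1, digits 1,3,8,9 already taken and all letters distinct): W must equal 0 ⇒ W=0.
Step 6. [col 3: N + J ≡ Y (mod 10)] column 3 (N + J ≡ Y (mod 10), carry-in 0) doesn't pin N yet; pick N=7 and continue. So N=7.
Step 7. [col 3: N + J ≡ Y (mod 10)] column 3: given N=7, Y=3, carry-in 0, and digits 0,1,3,7,8,9 already taken and all letters distinct, N+J≡Y (mod 10) forces J=6, so J=6.
Step 8. [col 4: I + U ≡ N (mod 10)] in column 4 we have I+U≡N with carry-in 1; given I=1, N=7 and digits 0,1,3,6,7,8,9 already taken and all letters distinct, that pins U to 5, so U=5.

Answer: D=8, F=9, I=1, J=6, N=7, U=5, W=0, Y=3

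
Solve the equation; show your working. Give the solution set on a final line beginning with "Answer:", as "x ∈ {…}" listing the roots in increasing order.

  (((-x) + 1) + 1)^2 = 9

Step 1. [(((-x) + 1) + 1)^2 = 9] √ both sides: 9 ≥ 0 gives two branches. So sqrt: ((-x) + 1) + 1 = 3 or -3.
Step 2. [((-x) + 1) + 1 = 3 or -3] subtract 1: x sits inside (… + 1). So sub: (-x) + 1 = 2 or -4.
Step 3. [(-x) + 1 = 2 or -4] +1 is outermost — subtract 1 both sides. So sub: -x = 1 or -5.
Step 4. [-x = 1 or -5] LHS negated; negate both sides. So neg: x = -1 or 5.

Answer: x ∈ {-1, 5}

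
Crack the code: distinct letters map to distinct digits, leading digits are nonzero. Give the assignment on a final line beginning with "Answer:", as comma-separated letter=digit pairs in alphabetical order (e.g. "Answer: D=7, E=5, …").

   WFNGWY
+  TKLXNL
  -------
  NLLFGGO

Step 1. [N] N is the leading digit of a 7-digit sum of two 6-digit numbers; the final carry is exactly 1. So N=1.
Step 2. [col 1: Y + L ≡ O (mod 10)] several values work for L in column 1 (Y + L ≡ O (mod 10), carry-in 0); try L=2 ⇒ L=2.
Step 3. [col 1: Y + L ≡ O (mod 10)] several values work for Y in column 1 (Y + L ≡ O (mod 10), carry-in 0); try Y=6, so Y=6.
Step 4. [col 1: Y + L ≡ O (mod 10)] column 1 reads Y+L+carry(0)=O with Y=6, L=2; with digits 1,2,6 already taken and all letters distinct, the only value for O is 8 ⇒ O=8.
Step 5. [col 2: W + N ≡ G (mod 10)] no forcing yet in column 2 (carry-in 0); G=5 is free and consistent — try it ⇒ G=5.
Step 6. [col 2: W + N ≡ G (mod 10)] column 2 reads W+N+carry(0)=G with N=1, G=5; with digits 1,2,5,6,8 already taken and all letters distinct, the only value for W is 4, so W=4.
Step 7. [col 3: G + X ≡ G (mod 10)] in column 3 we have G+X≡G with carry-in 0; given G=5 and digits 1,2,4,5,6,8 already taken and all letters distinct, that pins X to 0 ⇒ X=0.
Step 8. [col 4: N + L ≡ F (mod 10)] in column 4 we have N+L≡F with carry-in 0; given N=1, L=2 and digits 0,1,2,4,5,6,8 already taken and all letters distinct, that pins F to 3 ⇒ F=3.
Step 9. [col 5: F + K ≡ L (mod 10)] column 5 reads F+K+carry(0)=L with F=3, L=2; with digits 0,1,2,3,4,5,6,8 already taken and all letters distinct, the only value for K is 9. So K=9.
Step 10. [col 6: W + T ≡ L (mod 10)] from column 6 (W=4, L=2, carry-in 1, digits 0,1,2,3,4,5,6,8,9 already taken and all letters distinct): T must equal 7, so T=7.

Answer: F=3, G=5, K=9, L=2, N=1, O=8, T=7, W=4, X=0, Y=6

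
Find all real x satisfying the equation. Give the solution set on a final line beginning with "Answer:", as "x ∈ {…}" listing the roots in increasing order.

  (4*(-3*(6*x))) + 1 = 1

Step 1. [(4*(-3*(6*x))) + 1 = 1] 1 comes off first (subtract 1), so sub: 4*(-3*(6*x)) = 0.
Step 2. [4*(-3*(6*x)) = 0] 4 out front; divide by 4 ⇒ div: -3*(6*x) = 0.
Step 3. [-3*(6*x) = 0] -3 out front; divide by -3, so div: 6*x = 0.
Step 4. [6*x = 0] divide by the outer 6, so div: x = 0.

Answer: x ∈ {0}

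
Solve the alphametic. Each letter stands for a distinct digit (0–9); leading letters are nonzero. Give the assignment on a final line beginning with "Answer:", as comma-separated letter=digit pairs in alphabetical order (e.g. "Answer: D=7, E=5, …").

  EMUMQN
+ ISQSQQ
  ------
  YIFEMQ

Step 1. [col 1: N + Q ≡ Q (mod 10)] column 1: given nothing yet, carry-in 0, and all letters distinct, none taken yet, N+Q≡Q (mod 10) forces N=0. So N=0.
Step 2. [col 1: N + Q ≡ Q (mod 10)] Q=7 is one option consistent with column 1 (N + Q ≡ Q (mod 10), carry-in 0) — take it ⇒ Q=7.
Step 3. [col 2: Q + Q ≡ M (mod 10)] column 2 reads Q+Q+carry(0)=M with Q=7; with digits 0,7 already taken and all letters distinct, the only value for M is 4 ⇒ M=4.
Step 4. [col 3: M + S ≡ E (mod 10)] several values work for E in column 3 (M + S ≡ E (mod 10), carry-in 1); try E=3 ⇒ E=3.
Step 5. [col 3: M + S ≡ E (mod 10)] column 3: given M=4, E=3, carry-in 1, and digits 0,3,4,7 already taken and all letters distinct, M+S≡E (mod 10) forces S=8 ⇒ S=8.
Step 6. [col 4: U + Q ≡ F (mod 10)] in column 4 we have U+Q≡F with carry-in 1; given Q=7 and digits 0,3,4,7,8 already taken and all letters distinct, that pins F to 9. So F=9.
Step 7. [col 4: U + Q ≡ F (mod 10)] in column 4 we have U+Q≡F with carry-in 1; given Q=7, F=9 and digits 0,3,4,7,8,9 already taken and all letters distinct, that pins U to 1, so U=1.
Step 8. [col 5: M + S ≡ I (mod 10)] column 5: given M=4, S=8, carry-in 0, and digits 0,1,3,4,7,8,9 already taken and all letters distinct, M+S≡I (mod 10) forces I=2, so I=2.
Step 9. [col 6: E + I ≡ Y (mod 10)] column 6 reads E+I+carry(1)=Y with E=3, I=2; with digits 0,1,2,3,4,7,8,9 already taken and all letters distinct, the only value for Y is 6, so Y=6.

Answer: E=3, F=9, I=2, M=4, N=0, Q=7, S=8, U=1, Y=6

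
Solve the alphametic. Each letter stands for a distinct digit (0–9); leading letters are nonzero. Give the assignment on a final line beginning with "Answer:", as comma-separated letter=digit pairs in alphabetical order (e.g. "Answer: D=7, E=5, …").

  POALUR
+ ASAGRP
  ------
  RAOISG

Step 1. [col 1: R + P ≡ G (mod 10)] several values work for R in column 1 (R + P ≡ G (mod 10), carry-in 0); try R=8. So R=8.
Step 2. [col 1: R + P ≡ G (mod 10)] several values work for P in column 1 (R + P ≡ G (mod 10), carry-in 0); try P=6, so P=6.
Step 3. [col 1: R + P ≡ G (mod 10)] column 1 reads R+P+carry(0)=G with R=8, P=6; with digits 6,8 already taken and all letters distinct, the only value for G is 4 ⇒ G=4.
Step 4. [col 2: U + R ≡ S (mod 10)] no forcing yet in column 2 (carry-in 1); S=9 is free and consistent — try it ⇒ S=9.
Step 5. [col 2: U + R ≡ S (mod 10)] in column 2 we have U+R≡S with carry-in 1; given R=8, S=9 and digits 4,6,8,9 already taken and all letters distinct, that pins U to 0 ⇒ U=0.
Step 6. [col 3: L + G ≡ I (mod 10)] several values work for L in column 3 (L + G ≡ I (mod 10), carry-in 0); try L=3, so L=3.
Step 7. [col 3: L + G ≡ I (mod 10)] column 3 reads L+G+carry(0)=I with L=3, G=4; with digits 0,3,4,6,8,9 already taken and all letters distinct, the only value for I is 7 ⇒ I=7.
Step 8. [col 4: A + A ≡ O (mod 10)] in column 4 we have A+A≡O with carry-in 0; given nothing yet and digits 0,3,4,6,7,8,9 already taken and all letters distinct, that pins A to 1 ⇒ A=1.
Step 9. [col 4: A + A ≡ O (mod 10)] column 4: given A=1, carry-in 0, and digits 0,1,3,4,6,7,8,9 already taken and all letters distinct, A+A≡O (mod 10) forces O=2, so O=2.

Answer: A=1, G=4, I=7, L=3, O=2, P=6, R=8, S=9, U=0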